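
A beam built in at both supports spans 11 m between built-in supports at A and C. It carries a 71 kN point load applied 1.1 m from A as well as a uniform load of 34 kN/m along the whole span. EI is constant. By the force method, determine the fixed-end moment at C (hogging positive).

Take the two fixed-end moments M_A, M_C as redundants; the released structure is the simple span AC.
On the primary (simply-supported) span, the end slopes from the loading are:
  at A: point load 71 at a = 1.1: Pab(L + b)/(6LEI) = 244.8/EI
  at C: point load 71 at a = 1.1: Pab(L + a)/(6LEI) = 141.8/EI
  at A: UDL 34: wL³/(24EI) = 1886/EI
  at C: UDL 34: wL³/(24EI) = 1886/EI
  θ_A0 = 2130/EI,  θ_C0 = 2027/EI
Flexibility coefficients: a unit moment at one end gives L/(3EI) there and L/(6EI) at the far end, so f₁₁ = f₂₂ = 3.667/EI and f₁₂ = f₂₁ = 1.833/EI.
Compatibility — zero rotation at each built-in end:
  3.667 M_A + 1.833 M_C = 2130
  1.833 M_A + 3.667 M_C = 2027
Solving the pair gives M_A = 406.1 kN·m and M_C = 349.9 kN·m (hogging).

M_C = 349.9 kN·m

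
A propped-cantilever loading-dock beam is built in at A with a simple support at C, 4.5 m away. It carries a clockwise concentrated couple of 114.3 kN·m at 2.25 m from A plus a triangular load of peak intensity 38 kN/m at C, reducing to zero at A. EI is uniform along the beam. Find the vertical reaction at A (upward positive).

Choose R_C as the redundant. The primary structure is the cantilever fixed at A.
Free-end deflection of the primary structure under the applied loading (downward +):
  clockwise couple 114.3 at a = 2.25: M₀a(2L − a)/(2EI) = 868/EI
  triangular load, peak 38 at the free end: 11w₀L⁴/(120EI) = 1428/EI
  δ_0 = 2296/EI
Flexibility coefficient — unit upward force at C: δ_{CC} = L³/(3EI) = 30.38/EI.
Compatibility at C: δ_0 − R_C·δ_{CC} = 0, so R_C = 2296/30.38 = 75.6 kN.
Vertical equilibrium: R_A = ΣP − R_C = 85.5 − 75.6 = 9.9 kN.

R_A = 9.9 kN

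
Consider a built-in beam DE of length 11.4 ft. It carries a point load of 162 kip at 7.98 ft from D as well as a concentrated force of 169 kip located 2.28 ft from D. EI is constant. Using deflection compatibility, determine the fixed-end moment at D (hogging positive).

M_D = 363 kip·ft

Take the two fixed-end moments M_D, M_E as redundants; the released structure is the simple span DE.
Simple-span end rotations at D and E under the given loads:
  at D: point load 162 at a = 7.98: Pab(L + b)/(6LEI) = 957.9/EI
  at E: point load 162 at a = 7.98: Pab(L + a)/(6LEI) = 1253/EI
  at D: point load 169 at a = 2.28: Pab(L + b)/(6LEI) = 1054/EI
  at E: point load 169 at a = 2.28: Pab(L + a)/(6LEI) = 702.8/EI
  θ_D0 = 2012/EI,  θ_E0 = 1956/EI
Flexibility coefficients: a unit moment at one end gives L/(3EI) there and L/(6EI) at the far end, so f₁₁ = f₂₂ = 3.8/EI and f₁₂ = f₂₁ = 1.9/EI.
Compatibility — zero rotation at each built-in end:
  3.8 M_D + 1.9 M_E = 2012
  1.9 M_D + 3.8 M_E = 1956
Solving the pair gives M_D = 363 kip·ft and M_E = 333.1 kip·ft (hogging).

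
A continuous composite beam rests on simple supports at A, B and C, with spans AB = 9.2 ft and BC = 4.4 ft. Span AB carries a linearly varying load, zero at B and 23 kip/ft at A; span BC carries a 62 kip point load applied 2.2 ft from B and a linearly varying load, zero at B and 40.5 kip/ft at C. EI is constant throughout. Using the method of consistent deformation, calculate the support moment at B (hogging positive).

Insert a hinge at B; M_B is the redundant, and each span becomes simply supported.
End slopes at the hinge B, treating each span as simply supported:
  span AB: triangular load, peak 23: 7w₀L³/(360EI) = 348.2/EI
  span BC: point load 62 at a = 2.2: Pab(L + b)/(6LEI) = 75.02/EI
  span BC: triangular load, peak 40.5: 7w₀L³/(360EI) = 67.08/EI
  relative rotation θ_0 = (348.2 + 142.1)/EI = 490.3/EI
A unit hogging moment at B produces rotation L₁/(3EI) + L₂/(3EI) = 4.533/EI.
Compatibility: M_B·(L₁+L₂)/(3EI) = θ_0, giving M_B = 108.2 kip·ft (hogging).

M_B = 108.2 kip·ft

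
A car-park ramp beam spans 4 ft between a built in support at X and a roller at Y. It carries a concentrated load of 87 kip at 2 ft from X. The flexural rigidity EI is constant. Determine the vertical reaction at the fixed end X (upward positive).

R_X = 59.81 kip

Choose R_Y as the redundant. The primary structure is the cantilever fixed at X.
Downward deflection at the released point Y due to the loads:
  point load 87 at a = 2: Pa²(3L − a)/(6EI) = 580/EI
Tip deflection under a unit load at Y: L³/(3EI) = 21.33/EI.
The prop prevents deflection at Y: R_Y = δ_0/δ_{YY} = 580/21.33 = 27.19 kip.
Vertical equilibrium: R_X = ΣP − R_Y = 87 − 27.19 = 59.81 kip.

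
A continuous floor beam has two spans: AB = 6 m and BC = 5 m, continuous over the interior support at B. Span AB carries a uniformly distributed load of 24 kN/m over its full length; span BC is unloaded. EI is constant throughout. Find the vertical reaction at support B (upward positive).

Take M_B as the redundant. Released structure: two simple spans AB and BC with a hinge at B.
Rotations at B on the released spans (each span's end-slope, ×1/EI):
  span AB: UDL 24: wL³/(24EI) = 216/EI
  relative rotation θ_0 = (216 + 0)/EI = 216/EI
A unit hogging moment at B produces rotation L₁/(3EI) + L₂/(3EI) = 3.667/EI.
Compatibility: M_B·(L₁+L₂)/(3EI) = θ_0, giving M_B = 58.91 kN·m (hogging).
Span AB, ΣM about A with M_B applied at B: R_B^{AB}·6 = 432 + 58.91, so R_B^{AB} = 81.82 kN and R_A = 144 − 81.82 = 62.18 kN.
Span BC, ΣM about C: R_B^{BC}·5 = 0 + 58.91, so R_B^{BC} = 11.78 kN and R_C = 0 − 11.78 = -11.78 kN.
R_B = 81.82 + 11.78 = 93.6 kN.

R_B = 93.6 kN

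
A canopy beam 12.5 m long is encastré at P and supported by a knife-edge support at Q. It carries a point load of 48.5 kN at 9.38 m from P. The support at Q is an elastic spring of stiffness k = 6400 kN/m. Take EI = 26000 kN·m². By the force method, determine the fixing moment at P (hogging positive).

Remove the prop at Q; the released (primary) structure is a cantilever built in at P.
Primary-structure tip deflection at Q by superposition:
  point load 48.5 at a = 9.38: Pa²(3L − a)/(6EI) = 19999/EI
Flexibility coefficient — unit upward force at Q: δ_{QQ} = L³/(3EI) = 651/EI.
With EI = 26000 kN·m²: δ_0 = 0.7692 m and δ_{QQ} = 0.02504 m/kN.
Compatibility — the spring shortens by R_Q/k under the reaction it provides: δ_0 − R_Q·δ_{QQ} = R_Q/k. With 1/k = 0.000156 m/kN, R_Q = δ_0 / (δ_{QQ} + 1/k) = 0.7692 / (0.02504 + 0.000156) = 30.53 kN.
Moment equilibrium about P: M_P = Σ(load moments about P) − R_Q·L = 454.9 − 30.53×12.5 = 73.33 kN·m.

M_P = 73.33 kN·m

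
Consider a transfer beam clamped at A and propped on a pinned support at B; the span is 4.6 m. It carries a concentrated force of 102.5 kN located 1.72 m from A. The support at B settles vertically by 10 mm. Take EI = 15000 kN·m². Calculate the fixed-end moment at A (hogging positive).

Remove the prop at B; the released (primary) structure is a cantilever built in at A.
Primary-structure tip deflection at B by superposition:
  point load 102.5 at a = 1.72: Pa²(3L − a)/(6EI) = 610.5/EI
Tip deflection under a unit load at B: L³/(3EI) = 32.45/EI.
With EI = 15000 kN·m²: δ_0 = 0.040701 m and δ_{BB} = 0.002163 m/kN.
Compatibility — the beam at B must follow the support down by 0.01 m: δ_0 − R_B·δ_{BB} = 0.01, so R_B = (0.040701 − 0.01)/0.002163 = 14.19 kN.
Moment equilibrium about A: M_A = Σ(load moments about A) − R_B·L = 176.3 − 14.19×4.6 = 111 kN·m.

M_A = 111 kN·m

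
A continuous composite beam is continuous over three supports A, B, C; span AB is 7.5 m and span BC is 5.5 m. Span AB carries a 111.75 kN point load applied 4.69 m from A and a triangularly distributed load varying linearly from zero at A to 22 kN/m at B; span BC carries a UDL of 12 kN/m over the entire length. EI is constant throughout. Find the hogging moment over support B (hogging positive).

Insert a hinge at B; M_B is the redundant, and each span becomes simply supported.
End slopes at the hinge B, treating each span as simply supported:
  span AB: point load 111.75 at a = 4.69: Pab(L + a)/(6LEI) = 398.9/EI
  span AB: triangular load, peak 22: w₀L³/(45EI) = 206.2/EI
  span BC: UDL 12: wL³/(24EI) = 83.19/EI
  relative rotation θ_0 = (605.2 + 83.19)/EI = 688.4/EI
A unit hogging moment at B produces rotation L₁/(3EI) + L₂/(3EI) = 4.333/EI.
Compatibility: M_B·(L₁+L₂)/(3EI) = θ_0, giving M_B = 158.9 kN·m (hogging).

M_B = 158.9 kN·m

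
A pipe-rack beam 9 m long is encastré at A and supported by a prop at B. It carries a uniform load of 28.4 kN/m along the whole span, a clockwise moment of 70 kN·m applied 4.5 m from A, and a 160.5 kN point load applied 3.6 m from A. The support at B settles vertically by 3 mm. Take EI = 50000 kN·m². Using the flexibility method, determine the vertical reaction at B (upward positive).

Remove the prop at B; the released (primary) structure is a cantilever built in at A.
Primary-structure tip deflection at B by superposition:
  UDL 28.4: wL⁴/(8EI) = 23292/EI
  clockwise couple 70 at a = 4.5: M₀a(2L − a)/(2EI) = 2126/EI
  point load 160.5 at a = 3.6: Pa²(3L − a)/(6EI) = 8112/EI
  δ_0 = 33530/EI
Flexibility coefficient — unit upward force at B: δ_{BB} = L³/(3EI) = 243/EI.
With EI = 50000 kN·m²: δ_0 = 0.6706 m and δ_{BB} = 0.00486 m/kN.
Compatibility — the beam at B must follow the support down by 0.003 m: δ_0 − R_B·δ_{BB} = 0.003, so R_B = (0.6706 − 0.003)/0.00486 = 137.4 kN.

R_B = 137.4 kN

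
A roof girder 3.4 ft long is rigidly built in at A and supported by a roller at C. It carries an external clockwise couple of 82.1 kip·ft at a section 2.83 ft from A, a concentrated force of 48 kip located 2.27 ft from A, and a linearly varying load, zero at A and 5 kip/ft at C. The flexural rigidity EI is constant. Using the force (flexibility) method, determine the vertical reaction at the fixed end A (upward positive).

R_A = -8.329 kip

Release the roller at C. Primary structure: cantilever fixed at A.
Deflection at C on the released cantilever, summing each load's contribution:
  clockwise couple 82.1 at a = 2.83: M₀a(2L − a)/(2EI) = 461.2/EI
  point load 48 at a = 2.27: Pa²(3L − a)/(6EI) = 326.9/EI
  triangular load, peak 5 at the free end: 11w₀L⁴/(120EI) = 61.25/EI
  δ_0 = 849.3/EI
Tip deflection under a unit load at C: L³/(3EI) = 13.1/EI.
The prop prevents deflection at C: R_C = δ_0/δ_{CC} = 849.3/13.1 = 64.83 kip.
Vertical equilibrium: R_A = ΣP − R_C = 56.5 − 64.83 = -8.329 kip.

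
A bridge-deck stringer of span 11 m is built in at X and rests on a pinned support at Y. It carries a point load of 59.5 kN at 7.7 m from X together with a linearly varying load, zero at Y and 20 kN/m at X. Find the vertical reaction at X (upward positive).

R_X = 114 kN

Take the reaction at Y as the redundant and release it; the primary structure is a cantilever fixed at X.
Downward deflection at the released point Y due to the loads:
  point load 59.5 at a = 7.7: Pa²(3L − a)/(6EI) = 14875/EI
  triangular load, peak 20 at the fixed end: w₀L⁴/(30EI) = 9761/EI
  δ_0 = 24636/EI
Flexibility coefficient — unit upward force at Y: δ_{YY} = L³/(3EI) = 443.7/EI.
Compatibility at Y: δ_0 − R_Y·δ_{YY} = 0, so R_Y = 24636/443.7 = 55.53 kN.
Vertical equilibrium: R_X = ΣP − R_Y = 169.5 − 55.53 = 114 kN.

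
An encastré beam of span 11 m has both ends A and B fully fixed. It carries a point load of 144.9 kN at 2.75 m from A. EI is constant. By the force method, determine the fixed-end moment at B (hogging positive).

Release both end moments; the primary structure is a simply-supported span AB with redundants M_A and M_B.
Simple-span end rotations at A and B under the given loads:
  at A: point load 144.9 at a = 2.75: Pab(L + b)/(6LEI) = 958.8/EI
  at B: point load 144.9 at a = 2.75: Pab(L + a)/(6LEI) = 684.9/EI
  θ_A0 = 958.8/EI,  θ_B0 = 684.9/EI
Flexibility coefficients: a unit moment at one end gives L/(3EI) there and L/(6EI) at the far end, so f₁₁ = f₂₂ = 3.667/EI and f₁₂ = f₂₁ = 1.833/EI.
Compatibility — zero rotation at each built-in end:
  3.667 M_A + 1.833 M_B = 958.8
  1.833 M_A + 3.667 M_B = 684.9
Solving the pair gives M_A = 224.1 kN·m and M_B = 74.71 kN·m (hogging).

M_B = 74.71 kN·m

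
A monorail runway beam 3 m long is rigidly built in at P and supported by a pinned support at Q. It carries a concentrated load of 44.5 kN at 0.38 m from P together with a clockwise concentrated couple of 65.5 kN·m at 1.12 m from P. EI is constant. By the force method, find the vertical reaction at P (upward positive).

R_P = 23.59 kN

Take the reaction at Q as the redundant and release it; the primary structure is a cantilever fixed at P.
Downward deflection at the released point Q due to the loads:
  point load 44.5 at a = 0.38: Pa²(3L − a)/(6EI) = 9.232/EI
  clockwise couple 65.5 at a = 1.12: M₀a(2L − a)/(2EI) = 179/EI
  δ_0 = 188.2/EI
Tip deflection under a unit load at Q: L³/(3EI) = 9/EI.
Compatibility at Q: δ_0 − R_Q·δ_{QQ} = 0, so R_Q = 188.2/9 = 20.91 kN.
Vertical equilibrium: R_P = ΣP − R_Q = 44.5 − 20.91 = 23.59 kN.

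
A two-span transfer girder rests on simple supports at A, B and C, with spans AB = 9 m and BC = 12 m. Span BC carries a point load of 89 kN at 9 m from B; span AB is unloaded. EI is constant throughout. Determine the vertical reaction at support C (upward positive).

R_C = 60.79 kN

Insert a hinge at B; M_B is the redundant, and each span becomes simply supported.
Discontinuity in slope at B on the released structure — sum the simple-span end rotations:
  span BC: point load 89 at a = 9: Pab(L + b)/(6LEI) = 500.6/EI
  relative rotation θ_0 = (0 + 500.6)/EI = 500.6/EI
A unit hogging moment at B produces rotation L₁/(3EI) + L₂/(3EI) = 7/EI.
Slope continuity at B: θ_0 = M_B·7/EI, so M_B = 500.6/7 = 71.52 kN·m (hogging).
Span BC, ΣM about C: R_B^{BC}·12 = 267 + 71.52, so R_B^{BC} = 28.21 kN and R_C = 89 − 28.21 = 60.79 kN.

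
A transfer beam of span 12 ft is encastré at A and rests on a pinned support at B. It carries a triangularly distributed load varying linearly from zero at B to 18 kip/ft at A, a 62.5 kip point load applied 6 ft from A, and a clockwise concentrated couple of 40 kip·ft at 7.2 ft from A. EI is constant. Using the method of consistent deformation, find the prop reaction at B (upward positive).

Take the reaction at B as the redundant and release it; the primary structure is a cantilever fixed at A.
Free-end deflection of the primary structure under the applied loading (downward +):
  triangular load, peak 18 at the fixed end: w₀L⁴/(30EI) = 12442/EI
  point load 62.5 at a = 6: Pa²(3L − a)/(6EI) = 11250/EI
  clockwise couple 40 at a = 7.2: M₀a(2L − a)/(2EI) = 2419/EI
  δ_0 = 26111/EI
Tip deflection under a unit load at B: L³/(3EI) = 576/EI.
Compatibility at B: δ_0 − R_B·δ_{BB} = 0, so R_B = 26111/576 = 45.33 kip.

R_B = 45.33 kip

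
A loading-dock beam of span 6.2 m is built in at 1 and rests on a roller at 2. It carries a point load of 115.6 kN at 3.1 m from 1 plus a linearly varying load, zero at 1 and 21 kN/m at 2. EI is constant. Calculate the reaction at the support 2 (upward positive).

Take the reaction at 2 as the redundant and release it; the primary structure is a cantilever fixed at 1.
Deflection at 2 on the released cantilever, summing each load's contribution:
  point load 115.6 at a = 3.1: Pa²(3L − a)/(6EI) = 2870/EI
  triangular load, peak 21 at the free end: 11w₀L⁴/(120EI) = 2844/EI
  δ_0 = 5714/EI
Flexibility coefficient — unit upward force at 2: δ_{22} = L³/(3EI) = 79.44/EI.
The prop prevents deflection at 2: R_2 = δ_0/δ_{22} = 5714/79.44 = 71.93 kN.

R_2 = 71.93 kN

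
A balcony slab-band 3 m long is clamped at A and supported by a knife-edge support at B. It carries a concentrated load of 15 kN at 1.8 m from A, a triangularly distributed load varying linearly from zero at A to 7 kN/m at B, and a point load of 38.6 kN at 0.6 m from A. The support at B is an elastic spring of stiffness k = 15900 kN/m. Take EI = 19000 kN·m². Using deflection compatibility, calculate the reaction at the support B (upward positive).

R_B = 12.73 kN

Choose R_B as the redundant. The primary structure is the cantilever fixed at A.
Downward deflection at the released point B due to the loads:
  point load 15 at a = 1.8: Pa²(3L − a)/(6EI) = 58.32/EI
  triangular load, peak 7 at the free end: 11w₀L⁴/(120EI) = 51.98/EI
  point load 38.6 at a = 0.6: Pa²(3L − a)/(6EI) = 19.45/EI
  δ_0 = 129.7/EI
Tip deflection under a unit load at B: L³/(3EI) = 9/EI.
With EI = 19000 kN·m²: δ_0 = 0.006829 m and δ_{BB} = 0.000474 m/kN.
Compatibility — the spring shortens by R_B/k under the reaction it provides: δ_0 − R_B·δ_{BB} = R_B/k. With 1/k = 0.000063 m/kN, R_B = δ_0 / (δ_{BB} + 1/k) = 0.006829 / (0.000474 + 0.000063) = 12.73 kN.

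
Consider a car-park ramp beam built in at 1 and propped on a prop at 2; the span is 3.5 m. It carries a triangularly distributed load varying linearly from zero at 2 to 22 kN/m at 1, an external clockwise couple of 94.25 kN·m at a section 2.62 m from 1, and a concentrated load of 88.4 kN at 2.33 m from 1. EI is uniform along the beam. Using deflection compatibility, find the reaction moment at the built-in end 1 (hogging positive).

M_1 = 25.71 kN·m

Remove the prop at 2; the released (primary) structure is a cantilever built in at 1.
Primary-structure tip deflection at 2 by superposition:
  triangular load, peak 22 at the fixed end: w₀L⁴/(30EI) = 110/EI
  clockwise couple 94.25 at a = 2.62: M₀a(2L − a)/(2EI) = 540.8/EI
  point load 88.4 at a = 2.33: Pa²(3L − a)/(6EI) = 653.5/EI
  δ_0 = 1304/EI
Flexibility coefficient — unit upward force at 2: δ_{22} = L³/(3EI) = 14.29/EI.
The prop prevents deflection at 2: R_2 = δ_0/δ_{22} = 1304/14.29 = 91.26 kN.
Moment equilibrium about 1: M_1 = Σ(load moments about 1) − R_2·L = 345.1 − 91.26×3.5 = 25.71 kN·m.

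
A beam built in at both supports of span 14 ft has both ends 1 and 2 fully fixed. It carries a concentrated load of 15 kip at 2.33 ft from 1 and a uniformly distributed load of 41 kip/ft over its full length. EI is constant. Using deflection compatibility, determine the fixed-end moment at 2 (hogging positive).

Release both end moments; the primary structure is a simply-supported span 12 with redundants M_1 and M_2.
Simple-span end rotations at 1 and 2 under the given loads:
  at 1: point load 15 at a = 2.33: Pab(L + b)/(6LEI) = 124.6/EI
  at 2: point load 15 at a = 2.33: Pab(L + a)/(6LEI) = 79.29/EI
  at 1: UDL 41: wL³/(24EI) = 4688/EI
  at 2: UDL 41: wL³/(24EI) = 4688/EI
  θ_10 = 4812/EI,  θ_20 = 4767/EI
Flexibility coefficients: a unit moment at one end gives L/(3EI) there and L/(6EI) at the far end, so f₁₁ = f₂₂ = 4.667/EI and f₁₂ = f₂₁ = 2.333/EI.
Compatibility — zero rotation at each built-in end:
  4.667 M_1 + 2.333 M_2 = 4812
  2.333 M_1 + 4.667 M_2 = 4767
Solving the pair gives M_1 = 694 kip·ft and M_2 = 674.5 kip·ft (hogging).

M_2 = 674.5 kip·ft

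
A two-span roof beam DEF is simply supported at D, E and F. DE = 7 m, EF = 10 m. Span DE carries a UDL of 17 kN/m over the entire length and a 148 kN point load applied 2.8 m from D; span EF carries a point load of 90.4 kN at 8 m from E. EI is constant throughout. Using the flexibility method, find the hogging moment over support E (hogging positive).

Release continuity at E by inserting a hinge; the redundant is the internal moment M_E. The primary structure is two simply-supported spans DE and EF.
Rotations at E on the released spans (each span's end-slope, ×1/EI):
  span DE: UDL 17: wL³/(24EI) = 243/EI
  span DE: point load 148 at a = 2.8: Pab(L + a)/(6LEI) = 406.1/EI
  span EF: point load 90.4 at a = 8: Pab(L + b)/(6LEI) = 289.3/EI
  relative rotation θ_0 = (649.1 + 289.3)/EI = 938.4/EI
A unit hogging moment at E produces rotation L₁/(3EI) + L₂/(3EI) = 5.667/EI.
Compatibility: M_E·(L₁+L₂)/(3EI) = θ_0, giving M_E = 165.6 kN·m (hogging).

M_E = 165.6 kN·m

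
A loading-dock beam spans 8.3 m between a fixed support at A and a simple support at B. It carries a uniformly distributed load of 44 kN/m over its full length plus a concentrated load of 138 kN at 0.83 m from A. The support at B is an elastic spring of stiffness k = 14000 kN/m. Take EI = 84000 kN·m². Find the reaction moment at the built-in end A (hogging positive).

Take the reaction at B as the redundant and release it; the primary structure is a cantilever fixed at A.
Deflection at B on the released cantilever, summing each load's contribution:
  UDL 44: wL⁴/(8EI) = 26102/EI
  point load 138 at a = 0.83: Pa²(3L − a)/(6EI) = 381.4/EI
  δ_0 = 26483/EI
Flexibility coefficient — unit upward force at B: δ_{BB} = L³/(3EI) = 190.6/EI.
With EI = 84000 kN·m²: δ_0 = 0.31528 m and δ_{BB} = 0.002269 m/kN.
Compatibility — the spring shortens by R_B/k under the reaction it provides: δ_0 − R_B·δ_{BB} = R_B/k. With 1/k = 0.000071 m/kN, R_B = δ_0 / (δ_{BB} + 1/k) = 0.31528 / (0.002269 + 0.000071) = 134.7 kN.
Moment equilibrium about A: M_A = Σ(load moments about A) − R_B·L = 1630 − 134.7×8.3 = 512 kN·m.

M_A = 512 kN·m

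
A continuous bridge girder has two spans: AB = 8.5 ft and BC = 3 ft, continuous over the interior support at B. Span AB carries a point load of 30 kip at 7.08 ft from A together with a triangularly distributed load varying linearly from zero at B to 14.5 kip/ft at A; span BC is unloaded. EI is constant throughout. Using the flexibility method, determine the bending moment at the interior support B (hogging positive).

Take M_B as the redundant. Released structure: two simple spans AB and BC with a hinge at B.
Rotations at B on the released spans (each span's end-slope, ×1/EI):
  span AB: point load 30 at a = 7.08: Pab(L + a)/(6LEI) = 92.14/EI
  span AB: triangular load, peak 14.5: 7w₀L³/(360EI) = 173.1/EI
  relative rotation θ_0 = (265.3 + 0)/EI = 265.3/EI
A unit hogging moment at B produces rotation L₁/(3EI) + L₂/(3EI) = 3.833/EI.
Compatibility: M_B·(L₁+L₂)/(3EI) = θ_0, giving M_B = 69.21 kip·ft (hogging).

M_B = 69.21 kip·ft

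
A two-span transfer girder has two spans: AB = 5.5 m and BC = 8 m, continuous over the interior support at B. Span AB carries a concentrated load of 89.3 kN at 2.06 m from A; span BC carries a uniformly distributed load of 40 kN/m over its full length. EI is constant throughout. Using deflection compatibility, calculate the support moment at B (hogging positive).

M_B = 221.8 kN·m

Insert a hinge at B; M_B is the redundant, and each span becomes simply supported.
Discontinuity in slope at B on the released structure — sum the simple-span end rotations:
  span AB: point load 89.3 at a = 2.06: Pab(L + a)/(6LEI) = 145/EI
  span BC: UDL 40: wL³/(24EI) = 853.3/EI
  relative rotation θ_0 = (145 + 853.3)/EI = 998.3/EI
A unit hogging moment at B produces rotation L₁/(3EI) + L₂/(3EI) = 4.5/EI.
Slope continuity at B: θ_0 = M_B·4.5/EI, so M_B = 998.3/4.5 = 221.8 kN·m (hogging).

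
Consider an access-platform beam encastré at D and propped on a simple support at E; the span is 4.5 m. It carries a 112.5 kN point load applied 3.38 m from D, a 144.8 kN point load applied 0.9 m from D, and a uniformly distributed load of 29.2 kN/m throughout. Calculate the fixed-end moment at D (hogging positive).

M_D = 226.8 kN·m

Release the roller at E. Primary structure: cantilever fixed at D.
Deflection at E on the released cantilever, summing each load's contribution:
  point load 112.5 at a = 3.38: Pa²(3L − a)/(6EI) = 2168/EI
  point load 144.8 at a = 0.9: Pa²(3L − a)/(6EI) = 246.3/EI
  UDL 29.2: wL⁴/(8EI) = 1497/EI
  δ_0 = 3911/EI
Flexibility coefficient — unit upward force at E: δ_{EE} = L³/(3EI) = 30.38/EI.
The prop prevents deflection at E: R_E = δ_0/δ_{EE} = 3911/30.38 = 128.8 kN.
Moment equilibrium about D: M_D = Σ(load moments about D) − R_E·L = 806.2 − 128.8×4.5 = 226.8 kN·m.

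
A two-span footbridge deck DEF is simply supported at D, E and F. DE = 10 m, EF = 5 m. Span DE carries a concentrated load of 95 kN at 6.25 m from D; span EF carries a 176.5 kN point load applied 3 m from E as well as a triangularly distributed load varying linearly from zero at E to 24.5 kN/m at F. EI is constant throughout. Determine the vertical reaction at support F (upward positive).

Insert a hinge at E; M_E is the redundant, and each span becomes simply supported.
End slopes at the hinge E, treating each span as simply supported:
  span DE: point load 95 at a = 6.25: Pab(L + a)/(6LEI) = 603/EI
  span EF: point load 176.5 at a = 3: Pab(L + b)/(6LEI) = 247.1/EI
  span EF: triangular load, peak 24.5: 7w₀L³/(360EI) = 59.55/EI
  relative rotation θ_0 = (603 + 306.6)/EI = 909.7/EI
A unit hogging moment at E produces rotation L₁/(3EI) + L₂/(3EI) = 5/EI.
Slope continuity at E: θ_0 = M_E·5/EI, so M_E = 909.7/5 = 181.9 kN·m (hogging).
Span EF, ΣM about F: R_E^{EF}·5 = 455.1 + 181.9, so R_E^{EF} = 127.4 kN and R_F = 237.8 − 127.4 = 110.3 kN.

R_F = 110.3 kN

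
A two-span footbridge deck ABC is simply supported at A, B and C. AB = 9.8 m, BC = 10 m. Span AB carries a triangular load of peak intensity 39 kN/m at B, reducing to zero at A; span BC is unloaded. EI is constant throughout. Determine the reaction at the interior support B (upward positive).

R_B = 152.4 kN

Take M_B as the redundant. Released structure: two simple spans AB and BC with a hinge at B.
Discontinuity in slope at B on the released structure — sum the simple-span end rotations:
  span AB: triangular load, peak 39: w₀L³/(45EI) = 815.7/EI
  relative rotation θ_0 = (815.7 + 0)/EI = 815.7/EI
A unit hogging moment at B produces rotation L₁/(3EI) + L₂/(3EI) = 6.6/EI.
Slope continuity at B: θ_0 = M_B·6.6/EI, so M_B = 815.7/6.6 = 123.6 kN·m (hogging).
Span AB, ΣM about A with M_B applied at B: R_B^{AB}·9.8 = 1249 + 123.6, so R_B^{AB} = 140 kN and R_A = 191.1 − 140 = 51.09 kN.
Span BC, ΣM about C: R_B^{BC}·10 = 0 + 123.6, so R_B^{BC} = 12.36 kN and R_C = 0 − 12.36 = -12.36 kN.
R_B = 140 + 12.36 = 152.4 kN.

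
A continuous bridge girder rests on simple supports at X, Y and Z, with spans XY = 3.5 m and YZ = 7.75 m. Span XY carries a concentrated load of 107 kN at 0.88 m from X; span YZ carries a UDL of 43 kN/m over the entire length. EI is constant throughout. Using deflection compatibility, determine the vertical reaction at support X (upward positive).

Release continuity at Y by inserting a hinge; the redundant is the internal moment M_Y. The primary structure is two simply-supported spans XY and YZ.
Rotations at Y on the released spans (each span's end-slope, ×1/EI):
  span XY: point load 107 at a = 0.88: Pab(L + a)/(6LEI) = 51.45/EI
  span YZ: UDL 43: wL³/(24EI) = 834/EI
  relative rotation θ_0 = (51.45 + 834)/EI = 885.4/EI
A unit hogging moment at Y produces rotation L₁/(3EI) + L₂/(3EI) = 3.75/EI.
Slope continuity at Y: θ_0 = M_Y·3.75/EI, so M_Y = 885.4/3.75 = 236.1 kN·m (hogging).
Span XY, ΣM about X with M_Y applied at Y: R_Y^{XY}·3.5 = 94.16 + 236.1, so R_Y^{XY} = 94.37 kN and R_X = 107 − 94.37 = 12.63 kN.

R_X = 12.63 kN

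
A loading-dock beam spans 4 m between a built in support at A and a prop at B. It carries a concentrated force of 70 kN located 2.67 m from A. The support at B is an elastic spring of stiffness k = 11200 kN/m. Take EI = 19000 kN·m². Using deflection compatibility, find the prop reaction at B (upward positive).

Take the reaction at B as the redundant and release it; the primary structure is a cantilever fixed at A.
Downward deflection at the released point B due to the loads:
  point load 70 at a = 2.67: Pa²(3L − a)/(6EI) = 776/EI
Flexibility coefficient — unit upward force at B: δ_{BB} = L³/(3EI) = 21.33/EI.
With EI = 19000 kN·m²: δ_0 = 0.040841 m and δ_{BB} = 0.001123 m/kN.
Compatibility — the spring shortens by R_B/k under the reaction it provides: δ_0 − R_B·δ_{BB} = R_B/k. With 1/k = 0.000089 m/kN, R_B = δ_0 / (δ_{BB} + 1/k) = 0.040841 / (0.001123 + 0.000089) = 33.69 kN.

R_B = 33.69 kN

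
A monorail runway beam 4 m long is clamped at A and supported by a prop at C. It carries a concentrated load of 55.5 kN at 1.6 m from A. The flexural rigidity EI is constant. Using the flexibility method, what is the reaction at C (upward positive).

R_C = 11.54 kN

Remove the prop at C; the released (primary) structure is a cantilever built in at A.
Downward deflection at the released point C due to the loads:
  point load 55.5 at a = 1.6: Pa²(3L − a)/(6EI) = 246.3/EI
Flexibility coefficient — unit upward force at C: δ_{CC} = L³/(3EI) = 21.33/EI.
The prop prevents deflection at C: R_C = δ_0/δ_{CC} = 246.3/21.33 = 11.54 kN.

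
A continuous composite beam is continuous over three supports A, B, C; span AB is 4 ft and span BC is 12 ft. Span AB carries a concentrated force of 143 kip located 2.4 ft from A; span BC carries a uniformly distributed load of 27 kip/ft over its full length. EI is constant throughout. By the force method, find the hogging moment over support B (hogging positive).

M_B = 392 kip·ft

Insert a hinge at B; M_B is the redundant, and each span becomes simply supported.
End slopes at the hinge B, treating each span as simply supported:
  span AB: point load 143 at a = 2.4: Pab(L + a)/(6LEI) = 146.4/EI
  span BC: UDL 27: wL³/(24EI) = 1944/EI
  relative rotation θ_0 = (146.4 + 1944)/EI = 2090/EI
A unit hogging moment at B produces rotation L₁/(3EI) + L₂/(3EI) = 5.333/EI.
Compatibility: M_B·(L₁+L₂)/(3EI) = θ_0, giving M_B = 392 kip·ft (hogging).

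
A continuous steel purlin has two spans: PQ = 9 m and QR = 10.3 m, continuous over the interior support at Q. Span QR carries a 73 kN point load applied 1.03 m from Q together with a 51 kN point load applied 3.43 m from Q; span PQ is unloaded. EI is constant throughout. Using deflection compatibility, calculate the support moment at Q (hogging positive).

Release continuity at Q by inserting a hinge; the redundant is the internal moment M_Q. The primary structure is two simply-supported spans PQ and QR.
End slopes at the hinge Q, treating each span as simply supported:
  span QR: point load 73 at a = 1.03: Pab(L + b)/(6LEI) = 220.7/EI
  span QR: point load 51 at a = 3.43: Pab(L + b)/(6LEI) = 333.9/EI
  relative rotation θ_0 = (0 + 554.6)/EI = 554.6/EI
A unit hogging moment at Q produces rotation L₁/(3EI) + L₂/(3EI) = 6.433/EI.
Slope continuity at Q: θ_0 = M_Q·6.433/EI, so M_Q = 554.6/6.433 = 86.21 kN·m (hogging).

M_Q = 86.21 kN·m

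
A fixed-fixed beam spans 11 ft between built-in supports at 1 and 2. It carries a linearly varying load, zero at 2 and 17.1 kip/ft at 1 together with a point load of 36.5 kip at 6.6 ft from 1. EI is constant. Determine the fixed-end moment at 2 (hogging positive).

M_2 = 126.8 kip·ft

Take the two fixed-end moments M_1, M_2 as redundants; the released structure is the simple span 12.
Simple-span end rotations at 1 and 2 under the given loads:
  at 1: triangular load, peak 17.1: w₀L³/(45EI) = 505.8/EI
  at 2: triangular load, peak 17.1: 7w₀L³/(360EI) = 442.6/EI
  at 1: point load 36.5 at a = 6.6: Pab(L + b)/(6LEI) = 247.3/EI
  at 2: point load 36.5 at a = 6.6: Pab(L + a)/(6LEI) = 282.7/EI
  θ_10 = 753.1/EI,  θ_20 = 725.2/EI
Flexibility coefficients: a unit moment at one end gives L/(3EI) there and L/(6EI) at the far end, so f₁₁ = f₂₂ = 3.667/EI and f₁₂ = f₂₁ = 1.833/EI.
Compatibility — zero rotation at each built-in end:
  3.667 M_1 + 1.833 M_2 = 753.1
  1.833 M_1 + 3.667 M_2 = 725.2
Solving the pair gives M_1 = 142 kip·ft and M_2 = 126.8 kip·ft (hogging).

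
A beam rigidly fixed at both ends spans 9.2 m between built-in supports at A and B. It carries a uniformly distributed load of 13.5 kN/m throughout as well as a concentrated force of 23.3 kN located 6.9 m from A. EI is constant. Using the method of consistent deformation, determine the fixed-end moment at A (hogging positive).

Release both end moments; the primary structure is a simply-supported span AB with redundants M_A and M_B.
End rotations of the released simple span under the applied load (×1/EI):
  at A: UDL 13.5: wL³/(24EI) = 438/EI
  at B: UDL 13.5: wL³/(24EI) = 438/EI
  at A: point load 23.3 at a = 6.9: Pab(L + b)/(6LEI) = 77.04/EI
  at B: point load 23.3 at a = 6.9: Pab(L + a)/(6LEI) = 107.8/EI
  θ_A0 = 515/EI,  θ_B0 = 545.9/EI
Flexibility coefficients: a unit moment at one end gives L/(3EI) there and L/(6EI) at the far end, so f₁₁ = f₂₂ = 3.067/EI and f₁₂ = f₂₁ = 1.533/EI.
Compatibility — zero rotation at each built-in end:
  3.067 M_A + 1.533 M_B = 515
  1.533 M_A + 3.067 M_B = 545.9
Solving the pair gives M_A = 105.3 kN·m and M_B = 125.4 kN·m (hogging).

M_A = 105.3 kN·m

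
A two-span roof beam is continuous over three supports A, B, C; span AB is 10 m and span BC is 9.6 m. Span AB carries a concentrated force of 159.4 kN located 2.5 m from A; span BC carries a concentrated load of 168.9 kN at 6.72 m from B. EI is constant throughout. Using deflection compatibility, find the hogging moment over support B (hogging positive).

Insert a hinge at B; M_B is the redundant, and each span becomes simply supported.
End slopes at the hinge B, treating each span as simply supported:
  span AB: point load 159.4 at a = 2.5: Pab(L + a)/(6LEI) = 622.7/EI
  span BC: point load 168.9 at a = 6.72: Pab(L + b)/(6LEI) = 708.2/EI
  relative rotation θ_0 = (622.7 + 708.2)/EI = 1331/EI
A unit hogging moment at B produces rotation L₁/(3EI) + L₂/(3EI) = 6.533/EI.
Compatibility: M_B·(L₁+L₂)/(3EI) = θ_0, giving M_B = 203.7 kN·m (hogging).

M_B = 203.7 kN·m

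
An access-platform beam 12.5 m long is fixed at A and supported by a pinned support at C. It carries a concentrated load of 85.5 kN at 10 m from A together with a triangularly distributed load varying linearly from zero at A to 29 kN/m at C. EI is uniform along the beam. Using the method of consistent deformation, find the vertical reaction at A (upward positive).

Release the roller at C. Primary structure: cantilever fixed at A.
Deflection at C on the released cantilever, summing each load's contribution:
  point load 85.5 at a = 10: Pa²(3L − a)/(6EI) = 39188/EI
  triangular load, peak 29 at the free end: 11w₀L⁴/(120EI) = 64901/EI
  δ_0 = 104088/EI
Tip deflection under a unit load at C: L³/(3EI) = 651/EI.
Compatibility at C: δ_0 − R_C·δ_{CC} = 0, so R_C = 104088/651 = 159.9 kN.
Vertical equilibrium: R_A = ΣP − R_C = 266.8 − 159.9 = 106.9 kN.

R_A = 106.9 kN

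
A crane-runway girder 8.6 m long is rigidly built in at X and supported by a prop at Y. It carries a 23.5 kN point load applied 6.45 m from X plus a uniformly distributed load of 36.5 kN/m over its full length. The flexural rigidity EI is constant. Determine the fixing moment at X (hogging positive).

M_X = 361.1 kN·m

Take the reaction at Y as the redundant and release it; the primary structure is a cantilever fixed at X.
Deflection at Y on the released cantilever, summing each load's contribution:
  point load 23.5 at a = 6.45: Pa²(3L − a)/(6EI) = 3153/EI
  UDL 36.5: wL⁴/(8EI) = 24957/EI
  δ_0 = 28110/EI
Tip deflection under a unit load at Y: L³/(3EI) = 212/EI.
Compatibility at Y: δ_0 − R_Y·δ_{YY} = 0, so R_Y = 28110/212 = 132.6 kN.
Moment equilibrium about X: M_X = Σ(load moments about X) − R_Y·L = 1501 − 132.6×8.6 = 361.1 kN·m.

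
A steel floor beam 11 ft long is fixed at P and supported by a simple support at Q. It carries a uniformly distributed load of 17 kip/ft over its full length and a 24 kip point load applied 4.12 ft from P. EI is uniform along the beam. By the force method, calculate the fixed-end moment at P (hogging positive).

M_P = 307.4 kip·ft

Choose R_Q as the redundant. The primary structure is the cantilever fixed at P.
Downward deflection at the released point Q due to the loads:
  UDL 17: wL⁴/(8EI) = 31112/EI
  point load 24 at a = 4.12: Pa²(3L − a)/(6EI) = 1961/EI
  δ_0 = 33073/EI
Tip deflection under a unit load at Q: L³/(3EI) = 443.7/EI.
The prop prevents deflection at Q: R_Q = δ_0/δ_{QQ} = 33073/443.7 = 74.54 kip.
Moment equilibrium about P: M_P = Σ(load moments about P) − R_Q·L = 1127 − 74.54×11 = 307.4 kip·ft.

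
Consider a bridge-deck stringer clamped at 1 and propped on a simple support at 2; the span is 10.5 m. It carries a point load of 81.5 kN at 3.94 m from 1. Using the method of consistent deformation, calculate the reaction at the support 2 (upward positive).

Remove the prop at 2; the released (primary) structure is a cantilever built in at 1.
Primary-structure tip deflection at 2 by superposition:
  point load 81.5 at a = 3.94: Pa²(3L − a)/(6EI) = 5811/EI
Flexibility coefficient — unit upward force at 2: δ_{22} = L³/(3EI) = 385.9/EI.
Compatibility at 2: δ_0 − R_2·δ_{22} = 0, so R_2 = 5811/385.9 = 15.06 kN.

R_2 = 15.06 kN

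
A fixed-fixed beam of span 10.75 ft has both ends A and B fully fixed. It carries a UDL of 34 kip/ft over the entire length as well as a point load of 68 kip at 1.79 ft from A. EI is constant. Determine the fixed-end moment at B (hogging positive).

M_B = 344.3 kip·ft

Release both end moments; the primary structure is a simply-supported span AB with redundants M_A and M_B.
On the primary (simply-supported) span, the end slopes from the loading are:
  at A: UDL 34: wL³/(24EI) = 1760/EI
  at B: UDL 34: wL³/(24EI) = 1760/EI
  at A: point load 68 at a = 1.79: Pab(L + b)/(6LEI) = 333.3/EI
  at B: point load 68 at a = 1.79: Pab(L + a)/(6LEI) = 212/EI
  θ_A0 = 2093/EI,  θ_B0 = 1972/EI
Flexibility coefficients: a unit moment at one end gives L/(3EI) there and L/(6EI) at the far end, so f₁₁ = f₂₂ = 3.583/EI and f₁₂ = f₂₁ = 1.792/EI.
Compatibility — zero rotation at each built-in end:
  3.583 M_A + 1.792 M_B = 2093
  1.792 M_A + 3.583 M_B = 1972
Solving the pair gives M_A = 412 kip·ft and M_B = 344.3 kip·ft (hogging).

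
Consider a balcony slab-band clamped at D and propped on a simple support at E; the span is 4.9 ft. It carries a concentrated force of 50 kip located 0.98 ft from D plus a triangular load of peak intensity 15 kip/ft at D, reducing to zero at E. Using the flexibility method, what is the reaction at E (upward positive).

Choose R_E as the redundant. The primary structure is the cantilever fixed at D.
Downward deflection at the released point E due to the loads:
  point load 50 at a = 0.98: Pa²(3L − a)/(6EI) = 109.8/EI
  triangular load, peak 15 at the fixed end: w₀L⁴/(30EI) = 288.2/EI
  δ_0 = 398/EI
Tip deflection under a unit load at E: L³/(3EI) = 39.22/EI.
Compatibility at E: δ_0 − R_E·δ_{EE} = 0, so R_E = 398/39.22 = 10.15 kip.

R_E = 10.15 kip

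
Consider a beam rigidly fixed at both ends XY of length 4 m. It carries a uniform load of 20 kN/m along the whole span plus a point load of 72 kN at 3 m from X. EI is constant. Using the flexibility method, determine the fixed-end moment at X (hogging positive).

M_X = 40.17 kN·m

Take the two fixed-end moments M_X, M_Y as redundants; the released structure is the simple span XY.
End rotations of the released simple span under the applied load (×1/EI):
  at X: UDL 20: wL³/(24EI) = 53.33/EI
  at Y: UDL 20: wL³/(24EI) = 53.33/EI
  at X: point load 72 at a = 3: Pab(L + b)/(6LEI) = 45/EI
  at Y: point load 72 at a = 3: Pab(L + a)/(6LEI) = 63/EI
  θ_X0 = 98.33/EI,  θ_Y0 = 116.3/EI
Flexibility coefficients: a unit moment at one end gives L/(3EI) there and L/(6EI) at the far end, so f₁₁ = f₂₂ = 1.333/EI and f₁₂ = f₂₁ = 0.6667/EI.
Compatibility — zero rotation at each built-in end:
  1.333 M_X + 0.6667 M_Y = 98.33
  0.6667 M_X + 1.333 M_Y = 116.3
Solving the pair gives M_X = 40.17 kN·m and M_Y = 67.17 kN·m (hogging).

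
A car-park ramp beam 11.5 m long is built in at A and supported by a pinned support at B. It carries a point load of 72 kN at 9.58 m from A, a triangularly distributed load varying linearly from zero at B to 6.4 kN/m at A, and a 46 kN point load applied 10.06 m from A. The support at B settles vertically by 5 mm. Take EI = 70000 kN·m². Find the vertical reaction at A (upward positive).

Release the roller at B. Primary structure: cantilever fixed at A.
Downward deflection at the released point B due to the loads:
  point load 72 at a = 9.58: Pa²(3L − a)/(6EI) = 27445/EI
  triangular load, peak 6.4 at the fixed end: w₀L⁴/(30EI) = 3731/EI
  point load 46 at a = 10.06: Pa²(3L − a)/(6EI) = 18963/EI
  δ_0 = 50139/EI
Tip deflection under a unit load at B: L³/(3EI) = 507/EI.
With EI = 70000 kN·m²: δ_0 = 0.71627 m and δ_{BB} = 0.007242 m/kN.
Compatibility — the beam at B must follow the support down by 0.005 m: δ_0 − R_B·δ_{BB} = 0.005, so R_B = (0.71627 − 0.005)/0.007242 = 98.21 kN.
Vertical equilibrium: R_A = ΣP − R_B = 154.8 − 98.21 = 56.59 kN.

R_A = 56.59 kN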